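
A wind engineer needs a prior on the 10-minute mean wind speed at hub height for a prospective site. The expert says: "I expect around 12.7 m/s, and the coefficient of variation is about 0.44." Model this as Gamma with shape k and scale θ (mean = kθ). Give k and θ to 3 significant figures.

For Gamma(k, scale θ): mean = kθ, variance = kθ², so CV = 1/√k.
CV = 0.44, hence k = 1/CV² = 5.17.
Then θ = mean/k = 12.7/5.17 = 2.46.

k ≈ 5.17, θ ≈ 2.46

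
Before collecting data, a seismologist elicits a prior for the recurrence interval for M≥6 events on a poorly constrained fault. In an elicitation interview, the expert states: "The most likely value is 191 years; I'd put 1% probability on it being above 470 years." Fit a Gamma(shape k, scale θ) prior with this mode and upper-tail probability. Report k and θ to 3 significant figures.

Gamma(k,θ) with k>1 has mode (k−1)θ, so θ = 191/(k−1).
Need P(X < 470) = 0.99 with θ tied to k this way. Start at k = 2, θ = 191: P(X<470) ≈ 0.705.
Too low — raise k to concentrate. Iterating converges to k ≈ 6.81.
Then θ = 191/(6.81−1) ≈ 32.9.

k ≈ 6.81, θ ≈ 32.9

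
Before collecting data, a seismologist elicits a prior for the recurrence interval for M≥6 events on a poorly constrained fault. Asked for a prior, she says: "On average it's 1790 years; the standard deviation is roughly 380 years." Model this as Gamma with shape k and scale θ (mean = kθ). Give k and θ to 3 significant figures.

k ≈ 22.2, θ ≈ 80.7

For Gamma(k, scale θ): mean = kθ, variance = kθ², so CV = 1/√k.
CV = SD/mean = 380/1790 = 0.2123, hence k = 1/CV² = 22.2.
Then θ = mean/k = 1790/22.2 = 80.7.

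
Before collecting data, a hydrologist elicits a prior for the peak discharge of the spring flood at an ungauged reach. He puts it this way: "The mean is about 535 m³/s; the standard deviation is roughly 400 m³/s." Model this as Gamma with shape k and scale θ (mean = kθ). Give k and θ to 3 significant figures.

k ≈ 1.79, θ ≈ 299

For Gamma(k, scale θ): mean = kθ, variance = kθ², so CV = 1/√k.
CV = SD/mean = 400/535 = 0.7477, hence k = 1/CV² = 1.79.
Then θ = mean/k = 535/1.79 = 299.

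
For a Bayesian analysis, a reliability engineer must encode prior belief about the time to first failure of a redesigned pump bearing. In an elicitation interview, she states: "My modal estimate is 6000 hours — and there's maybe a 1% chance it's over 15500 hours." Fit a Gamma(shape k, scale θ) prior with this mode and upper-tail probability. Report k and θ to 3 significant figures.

Gamma(k,θ) with k>1 has mode (k−1)θ, so θ = 6000/(k−1).
Need P(X < 15500) = 0.99 with θ tied to k this way. Start at k = 2, θ = 6000: P(X<15500) ≈ 0.729.
Too low — raise k to concentrate. Iterating converges to k ≈ 6.17.
Then θ = 6000/(6.17−1) ≈ 1160.

k ≈ 6.17, θ ≈ 1160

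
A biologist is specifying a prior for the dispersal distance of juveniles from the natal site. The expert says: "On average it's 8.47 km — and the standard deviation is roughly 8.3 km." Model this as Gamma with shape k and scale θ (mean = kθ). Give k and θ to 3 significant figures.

k ≈ 1.04, θ ≈ 8.13

For Gamma(k, scale θ): mean = kθ, variance = kθ², so CV = 1/√k.
CV = SD/mean = 8.3/8.47 = 0.9799, hence k = 1/CV² = 1.04.
Then θ = mean/k = 8.47/1.04 = 8.13.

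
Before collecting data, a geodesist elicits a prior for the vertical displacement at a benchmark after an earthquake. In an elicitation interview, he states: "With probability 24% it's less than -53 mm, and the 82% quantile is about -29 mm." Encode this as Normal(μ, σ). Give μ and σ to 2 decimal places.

μ = -42.55, σ = 14.80

For Normal(μ,σ), the p-quantile is μ + z_p·σ. Here z_{0.24} = -0.7063, z_{0.82} = 0.9154.
So -53 = μ − 0.7063σ and -29 = μ + 0.9154σ.
Subtracting: σ = (-29 − -53)/(0.9154 − (-0.7063)) = 14.80.
Then μ = -53 − (-0.7063)·14.80 = -42.55.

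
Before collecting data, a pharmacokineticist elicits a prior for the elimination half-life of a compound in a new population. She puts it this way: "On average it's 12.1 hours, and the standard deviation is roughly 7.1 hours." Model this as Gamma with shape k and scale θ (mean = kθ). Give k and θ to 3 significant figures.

k ≈ 2.9, θ ≈ 4.17

For Gamma(k, scale θ): mean = kθ, variance = kθ², so CV = 1/√k.
CV = SD/mean = 7.1/12.1 = 0.5868, hence k = 1/CV² = 2.9.
Then θ = mean/k = 12.1/2.9 = 4.17.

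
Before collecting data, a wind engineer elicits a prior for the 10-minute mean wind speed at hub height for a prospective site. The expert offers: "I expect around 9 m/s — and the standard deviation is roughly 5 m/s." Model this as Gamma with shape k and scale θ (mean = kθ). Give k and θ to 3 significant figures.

k ≈ 3.24, θ ≈ 2.78

For Gamma(k, scale θ): mean = kθ, variance = kθ², so CV = 1/√k.
CV = SD/mean = 5/9 = 0.5556, hence k = 1/CV² = 3.24.
Then θ = mean/k = 9/3.24 = 2.78.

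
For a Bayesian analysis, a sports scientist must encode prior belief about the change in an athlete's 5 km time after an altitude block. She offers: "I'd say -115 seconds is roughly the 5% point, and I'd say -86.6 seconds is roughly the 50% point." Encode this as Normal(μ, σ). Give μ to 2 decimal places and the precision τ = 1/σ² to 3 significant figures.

μ = -86.60, τ = 0.00335

For Normal(μ,σ), the p-quantile is μ + z_p·σ. Here z_{0.05} = -1.645, z_{0.5} = 0.
So -115 = μ − 1.645σ and -86.6 = μ + 0σ.
Subtracting: σ = (-86.6 − -115)/(0 − (-1.645)) = 17.27.
Then μ = -115 − (-1.645)·17.27 = -86.60.
Precision τ = 1/σ² = 1/17.27² = 0.00335.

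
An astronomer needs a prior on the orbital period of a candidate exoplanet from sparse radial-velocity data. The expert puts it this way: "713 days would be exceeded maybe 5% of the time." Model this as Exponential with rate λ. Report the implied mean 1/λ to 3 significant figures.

mean ≈ 238 days

P(T > 713.0) = e^(−λ·713.0) = 0.05, so λ = −ln(0.05)/713.0 = 0.0042.
Mean = 1/λ = 238 days.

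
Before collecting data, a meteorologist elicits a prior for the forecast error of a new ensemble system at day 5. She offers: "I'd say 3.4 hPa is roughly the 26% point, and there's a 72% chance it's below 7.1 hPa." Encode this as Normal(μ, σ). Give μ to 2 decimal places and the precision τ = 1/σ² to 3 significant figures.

The p-quantile of Normal(μ,σ) is μ + z_p·σ, with z_{0.26} = -0.6433 and z_{0.72} = 0.5828.
Eliminate σ: μ = (z₂·x₁ − z₁·x₂)/(z₂ − z₁) = (0.5828·3.4 − (-0.6433)·7.1)/1.226 = 5.34.
Then σ = (x₂ − x₁)/(z₂ − z₁) = (7.1 − 3.4)/1.226 = 3.02.
Precision τ = 1/σ² = 1/3.017² = 0.11.

μ = 5.34, τ = 0.11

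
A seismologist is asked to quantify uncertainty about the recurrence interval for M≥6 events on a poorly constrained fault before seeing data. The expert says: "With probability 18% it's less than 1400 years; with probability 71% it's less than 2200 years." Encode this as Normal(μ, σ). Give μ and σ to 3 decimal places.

μ = 1898.582, σ = 544.681

For Normal(μ,σ), the p-quantile is μ + z_p·σ. Here z_{0.18} = -0.9154, z_{0.71} = 0.5534.
So 1400 = μ − 0.9154σ and 2200 = μ + 0.5534σ.
Subtracting: σ = (2200 − 1400)/(0.5534 − (-0.9154)) = 544.681.
Then μ = 1400 − (-0.9154)·544.681 = 1898.582.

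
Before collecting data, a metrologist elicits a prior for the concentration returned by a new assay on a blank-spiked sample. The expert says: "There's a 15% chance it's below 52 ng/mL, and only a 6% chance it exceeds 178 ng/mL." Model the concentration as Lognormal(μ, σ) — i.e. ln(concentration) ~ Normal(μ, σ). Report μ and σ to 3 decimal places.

μ ≈ 4.443, σ ≈ 0.475

If T ~ Lognormal(μ,σ) then ln T ~ Normal(μ,σ), so the p-quantile of ln T is μ + z_p·σ.
ln(52) = 3.951 and ln(178) = 5.182; z_{0.15} = -1.036, z_{0.94} = 1.555.
σ = (5.182 − 3.951)/(1.555 − (-1.036)) = 0.475.
μ = 3.951 − (-1.036)·0.475 = 4.443.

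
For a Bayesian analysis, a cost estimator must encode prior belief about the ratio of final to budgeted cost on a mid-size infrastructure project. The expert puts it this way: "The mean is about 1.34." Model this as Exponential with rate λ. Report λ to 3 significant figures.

Exponential mean = 1/λ, so λ = 1/1.34 = 0.746.

λ ≈ 0.746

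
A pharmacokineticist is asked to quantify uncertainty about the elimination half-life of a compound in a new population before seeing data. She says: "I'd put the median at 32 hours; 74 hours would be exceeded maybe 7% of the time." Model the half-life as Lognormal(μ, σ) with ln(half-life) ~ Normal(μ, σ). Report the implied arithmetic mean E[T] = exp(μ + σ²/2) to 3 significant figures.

If T ~ Lognormal(μ,σ) then ln T ~ Normal(μ,σ), so the p-quantile of ln T is μ + z_p·σ.
ln(32) = 3.466 and ln(74) = 4.304; z_{0.5} = 0, z_{0.93} = 1.476.
σ = (4.304 − 3.466)/(1.476 − (0)) = 0.568.
μ = 3.466 − (0)·0.568 = 3.466.
E[T] = exp(μ + σ²/2) = exp(3.466 + 0.1613) = 37.6 hours.

E[T] ≈ 37.6 hours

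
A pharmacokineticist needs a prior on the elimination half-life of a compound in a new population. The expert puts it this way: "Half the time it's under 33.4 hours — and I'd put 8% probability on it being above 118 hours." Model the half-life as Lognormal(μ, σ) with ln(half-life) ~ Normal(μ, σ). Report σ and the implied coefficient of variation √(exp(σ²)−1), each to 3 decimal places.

σ ≈ 0.898, CV ≈ 1.114

If T ~ Lognormal(μ,σ) then ln T ~ Normal(μ,σ), so the p-quantile of ln T is μ + z_p·σ.
ln(33.4) = 3.509 and ln(118) = 4.771; z_{0.5} = 0, z_{0.92} = 1.405.
σ = (4.771 − 3.509)/(1.405 − (0)) = 0.898.
μ = 3.509 − (0)·0.898 = 3.509.
CV = √(exp(σ²)−1) = √(exp(0.8069)−1) = 1.114.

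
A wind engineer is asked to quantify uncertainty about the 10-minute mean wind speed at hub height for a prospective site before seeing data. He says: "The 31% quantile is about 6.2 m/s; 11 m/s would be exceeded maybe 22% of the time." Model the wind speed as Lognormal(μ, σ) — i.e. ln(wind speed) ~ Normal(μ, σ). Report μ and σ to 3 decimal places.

If T ~ Lognormal(μ,σ) then ln T ~ Normal(μ,σ), so the p-quantile of ln T is μ + z_p·σ.
ln(6.2) = 1.825 and ln(11) = 2.398; z_{0.31} = -0.4959, z_{0.78} = 0.7722.
σ = (2.398 − 1.825)/(0.7722 − (-0.4959)) = 0.452.
μ = 1.825 − (-0.4959)·0.452 = 2.049.

μ ≈ 2.049, σ ≈ 0.452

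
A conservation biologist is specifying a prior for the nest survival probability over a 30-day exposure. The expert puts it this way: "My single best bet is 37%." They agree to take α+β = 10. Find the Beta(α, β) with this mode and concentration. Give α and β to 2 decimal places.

For α,β > 1 the Beta mode is (α−1)/(α+β−2). With α+β = 10, the mode is (α−1)/8.
Set (α−1)/8 = 0.37 → α = 1 + 0.37·8 = 3.96.
β = 10 − α = 6.04.

α = 3.96, β = 6.04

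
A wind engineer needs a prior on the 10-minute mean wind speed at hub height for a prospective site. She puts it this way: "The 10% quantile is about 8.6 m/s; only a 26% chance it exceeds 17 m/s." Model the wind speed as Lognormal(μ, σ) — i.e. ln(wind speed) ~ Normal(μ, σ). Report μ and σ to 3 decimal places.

If T ~ Lognormal(μ,σ) then ln T ~ Normal(μ,σ), so the p-quantile of ln T is μ + z_p·σ.
ln(8.6) = 2.152 and ln(17) = 2.833; z_{0.1} = -1.282, z_{0.74} = 0.6433.
σ = (2.833 − 2.152)/(0.6433 − (-1.282)) = 0.354.
μ = 2.152 − (-1.282)·0.354 = 2.605.

μ ≈ 2.605, σ ≈ 0.354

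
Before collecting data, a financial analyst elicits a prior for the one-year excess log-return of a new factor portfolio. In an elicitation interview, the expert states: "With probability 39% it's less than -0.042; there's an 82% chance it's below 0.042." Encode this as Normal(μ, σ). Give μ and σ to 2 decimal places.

μ = -0.02, σ = 0.07

For Normal(μ,σ), the p-quantile is μ + z_p·σ. Here z_{0.39} = -0.2793, z_{0.82} = 0.9154.
So -0.042 = μ − 0.2793σ and 0.042 = μ + 0.9154σ.
Subtracting: σ = (0.042 − -0.042)/(0.9154 − (-0.2793)) = 0.07.
Then μ = -0.042 − (-0.2793)·0.07 = -0.02.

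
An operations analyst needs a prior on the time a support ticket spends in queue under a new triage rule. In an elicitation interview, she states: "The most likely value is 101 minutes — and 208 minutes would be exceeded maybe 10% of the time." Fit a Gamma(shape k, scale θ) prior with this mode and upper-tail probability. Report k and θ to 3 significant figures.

k ≈ 4.68, θ ≈ 27.5

Gamma(k,θ) with k>1 has mode (k−1)θ, so θ = 101/(k−1).
Need P(X < 208) = 0.9 with θ tied to k this way. Start at k = 2, θ = 101: P(X<208) ≈ 0.610.
Too low — raise k to concentrate. Iterating converges to k ≈ 4.68.
Then θ = 101/(4.68−1) ≈ 27.5.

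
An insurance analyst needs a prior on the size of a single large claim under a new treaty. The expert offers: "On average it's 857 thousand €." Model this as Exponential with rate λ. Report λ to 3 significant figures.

Exponential mean = 1/λ, so λ = 1/857.0 = 0.00117.

λ ≈ 0.00117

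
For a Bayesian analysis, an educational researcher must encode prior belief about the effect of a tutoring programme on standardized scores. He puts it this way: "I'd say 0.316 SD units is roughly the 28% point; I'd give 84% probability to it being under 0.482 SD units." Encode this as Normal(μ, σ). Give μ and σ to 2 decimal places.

μ = 0.38, σ = 0.11

For Normal(μ,σ), the p-quantile is μ + z_p·σ. Here z_{0.28} = -0.5828, z_{0.84} = 0.9945.
So 0.316 = μ − 0.5828σ and 0.482 = μ + 0.9945σ.
Subtracting: σ = (0.482 − 0.316)/(0.9945 − (-0.5828)) = 0.11.
Then μ = 0.316 − (-0.5828)·0.11 = 0.38.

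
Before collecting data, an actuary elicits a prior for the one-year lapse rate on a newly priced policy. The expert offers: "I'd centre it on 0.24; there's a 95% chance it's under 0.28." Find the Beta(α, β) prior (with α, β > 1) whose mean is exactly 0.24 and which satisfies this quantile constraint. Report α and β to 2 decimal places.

With mean 0.24 fixed, write α = 0.24s, β = 0.76s where s = α+β.
Need P(θ < 0.28) = 0.95 under Beta(0.24s, 0.76s). Normal approximation: (q−m)/√(m(1−m)/s) ≈ z_{0.95} = 1.64, so s ≈ 0.24·0.76·(1.64)²/(0.28−0.24)² = 308.4.
At s = 308.4: P(θ<0.28) ≈ 0.946. Adjusting to match 0.95 gives s ≈ 321.91.
So α = 0.24·321.91 ≈ 77.26, β = 0.76·321.91 ≈ 244.65.

α ≈ 77.26, β ≈ 244.65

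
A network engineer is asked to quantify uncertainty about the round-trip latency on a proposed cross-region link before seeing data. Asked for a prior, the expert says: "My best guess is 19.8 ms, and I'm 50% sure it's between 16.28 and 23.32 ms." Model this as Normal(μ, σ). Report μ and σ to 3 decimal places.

A symmetric 50% interval runs μ ± z·σ with z = 0.6745.
Half-width = 3.52, so σ = 3.52/0.6745 = 5.219.
μ is the stated best guess, 19.800.

μ = 19.800, σ = 5.219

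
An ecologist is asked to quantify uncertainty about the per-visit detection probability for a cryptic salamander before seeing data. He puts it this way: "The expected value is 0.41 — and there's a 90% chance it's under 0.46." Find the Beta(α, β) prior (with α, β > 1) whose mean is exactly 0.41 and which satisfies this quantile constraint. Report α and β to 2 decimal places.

With mean 0.41 fixed, write α = 0.41s, β = 0.59s where s = α+β.
Need P(θ < 0.46) = 0.9 under Beta(0.41s, 0.59s). Normal approximation: (q−m)/√(m(1−m)/s) ≈ z_{0.9} = 1.28, so s ≈ 0.41·0.59·(1.28)²/(0.46−0.41)² = 158.9.
At s = 158.9: P(θ<0.46) ≈ 0.899. Adjusting to match 0.9 gives s ≈ 160.11.
So α = 0.41·160.11 ≈ 65.64, β = 0.59·160.11 ≈ 94.46.

α ≈ 65.64, β ≈ 94.46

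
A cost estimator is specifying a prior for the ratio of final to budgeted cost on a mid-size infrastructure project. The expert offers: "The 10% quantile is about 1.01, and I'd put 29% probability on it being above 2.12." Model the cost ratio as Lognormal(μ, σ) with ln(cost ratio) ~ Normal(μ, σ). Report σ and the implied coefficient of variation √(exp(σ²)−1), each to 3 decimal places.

If T ~ Lognormal(μ,σ) then ln T ~ Normal(μ,σ), so the p-quantile of ln T is μ + z_p·σ.
ln(1.01) = 0.00995 and ln(2.12) = 0.7514; z_{0.1} = -1.282, z_{0.71} = 0.5534.
σ = (0.7514 − 0.00995)/(0.5534 − (-1.282)) = 0.404.
μ = 0.00995 − (-1.282)·0.404 = 0.528.
CV = √(exp(σ²)−1) = √(exp(0.1633)−1) = 0.421.

σ ≈ 0.404, CV ≈ 0.421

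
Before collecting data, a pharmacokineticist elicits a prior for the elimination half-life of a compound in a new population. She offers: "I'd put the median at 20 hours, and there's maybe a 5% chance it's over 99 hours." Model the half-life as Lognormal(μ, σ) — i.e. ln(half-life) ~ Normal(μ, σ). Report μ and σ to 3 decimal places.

μ ≈ 2.996, σ ≈ 0.972

If T ~ Lognormal(μ,σ) then ln T ~ Normal(μ,σ), so the p-quantile of ln T is μ + z_p·σ.
ln(20) = 2.996 and ln(99) = 4.595; z_{0.5} = 0, z_{0.95} = 1.645.
σ = (4.595 − 2.996)/(1.645 − (0)) = 0.972.
μ = 2.996 − (0)·0.972 = 2.996.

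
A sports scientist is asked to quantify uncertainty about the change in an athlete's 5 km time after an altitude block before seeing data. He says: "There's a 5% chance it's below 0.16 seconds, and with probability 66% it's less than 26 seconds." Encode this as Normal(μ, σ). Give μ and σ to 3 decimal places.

μ = 20.819, σ = 12.560

The p-quantile of Normal(μ,σ) is μ + z_p·σ, with z_{0.05} = -1.645 and z_{0.66} = 0.4125.
Eliminate σ: μ = (z₂·x₁ − z₁·x₂)/(z₂ − z₁) = (0.4125·0.16 − (-1.645)·26)/2.057 = 20.819.
Then σ = (x₂ − x₁)/(z₂ − z₁) = (26 − 0.16)/2.057 = 12.560.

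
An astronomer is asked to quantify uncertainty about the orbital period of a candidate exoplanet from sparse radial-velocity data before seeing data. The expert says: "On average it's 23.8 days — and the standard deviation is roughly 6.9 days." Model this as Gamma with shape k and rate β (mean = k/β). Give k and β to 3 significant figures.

k ≈ 11.9, β ≈ 0.5

For Gamma(k, rate β): mean = k/β, variance = k/β², so CV = 1/√k.
CV = SD/mean = 6.9/23.8 = 0.2899, hence k = 1/CV² = 11.9.
Then β = k/mean = 11.9/23.8 = 0.5.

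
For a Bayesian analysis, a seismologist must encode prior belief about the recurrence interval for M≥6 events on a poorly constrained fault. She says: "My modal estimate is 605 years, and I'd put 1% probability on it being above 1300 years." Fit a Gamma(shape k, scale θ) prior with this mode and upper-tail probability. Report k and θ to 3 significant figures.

k ≈ 9.28, θ ≈ 73.1

Gamma(k,θ) with k>1 has mode (k−1)θ, so θ = 605/(k−1).
Need P(X < 1300) = 0.99 with θ tied to k this way. Start at k = 2, θ = 605: P(X<1300) ≈ 0.633.
Too low — raise k to concentrate. Iterating converges to k ≈ 9.28.
Then θ = 605/(9.28−1) ≈ 73.1.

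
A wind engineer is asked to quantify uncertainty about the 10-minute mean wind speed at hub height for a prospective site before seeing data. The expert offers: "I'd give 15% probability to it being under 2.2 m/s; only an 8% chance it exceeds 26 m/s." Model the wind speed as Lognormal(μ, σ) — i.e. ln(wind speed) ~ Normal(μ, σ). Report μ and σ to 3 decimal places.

μ ≈ 1.837, σ ≈ 1.012

If T ~ Lognormal(μ,σ) then ln T ~ Normal(μ,σ), so the p-quantile of ln T is μ + z_p·σ.
ln(2.2) = 0.7885 and ln(26) = 3.258; z_{0.15} = -1.036, z_{0.92} = 1.405.
σ = (3.258 − 0.7885)/(1.405 − (-1.036)) = 1.012.
μ = 0.7885 − (-1.036)·1.012 = 1.837.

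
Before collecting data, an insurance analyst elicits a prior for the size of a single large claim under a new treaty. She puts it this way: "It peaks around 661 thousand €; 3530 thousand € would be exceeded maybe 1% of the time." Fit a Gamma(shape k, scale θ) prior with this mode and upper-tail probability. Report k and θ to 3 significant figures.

Gamma(k,θ) with k>1 has mode (k−1)θ, so θ = 661/(k−1).
Need P(X < 3530) = 0.99 with θ tied to k this way. Start at k = 2, θ = 661: P(X<3530) ≈ 0.970.
Too low — raise k to concentrate. Iterating converges to k ≈ 2.37.
Then θ = 661/(2.37−1) ≈ 483.

k ≈ 2.37, θ ≈ 483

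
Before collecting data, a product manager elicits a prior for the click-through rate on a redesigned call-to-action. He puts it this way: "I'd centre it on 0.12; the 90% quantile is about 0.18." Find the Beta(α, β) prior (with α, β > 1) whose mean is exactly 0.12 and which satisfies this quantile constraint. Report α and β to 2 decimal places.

With mean 0.12 fixed, write α = 0.12s, β = 0.88s where s = α+β.
Need P(θ < 0.18) = 0.9 under Beta(0.12s, 0.88s). Normal approximation: (q−m)/√(m(1−m)/s) ≈ z_{0.9} = 1.28, so s ≈ 0.12·0.88·(1.28)²/(0.18−0.12)² = 48.2.
At s = 48.2: P(θ<0.18) ≈ 0.893. Adjusting to match 0.9 gives s ≈ 51.78.
So α = 0.12·51.78 ≈ 6.21, β = 0.88·51.78 ≈ 45.57.

α ≈ 6.21, β ≈ 45.57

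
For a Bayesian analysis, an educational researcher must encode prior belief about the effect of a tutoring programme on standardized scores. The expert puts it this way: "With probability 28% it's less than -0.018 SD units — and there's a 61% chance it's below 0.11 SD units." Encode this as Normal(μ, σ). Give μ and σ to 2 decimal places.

μ = 0.07, σ = 0.15

For Normal(μ,σ), the p-quantile is μ + z_p·σ. Here z_{0.28} = -0.5828, z_{0.61} = 0.2793.
So -0.018 = μ − 0.5828σ and 0.11 = μ + 0.2793σ.
Subtracting: σ = (0.11 − -0.018)/(0.2793 − (-0.5828)) = 0.15.
Then μ = -0.018 − (-0.5828)·0.15 = 0.07.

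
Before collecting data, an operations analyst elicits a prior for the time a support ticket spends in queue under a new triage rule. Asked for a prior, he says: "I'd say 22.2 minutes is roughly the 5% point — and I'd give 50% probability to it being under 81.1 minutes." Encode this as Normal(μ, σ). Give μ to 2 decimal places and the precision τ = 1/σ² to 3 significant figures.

μ = 81.10, τ = 0.00078

For Normal(μ,σ), the p-quantile is μ + z_p·σ. Here z_{0.05} = -1.645, z_{0.5} = 0.
So 22.2 = μ − 1.645σ and 81.1 = μ + 0σ.
Subtracting: σ = (81.1 − 22.2)/(0 − (-1.645)) = 35.81.
Then μ = 22.2 − (-1.645)·35.81 = 81.10.
Precision τ = 1/σ² = 1/35.81² = 0.00078.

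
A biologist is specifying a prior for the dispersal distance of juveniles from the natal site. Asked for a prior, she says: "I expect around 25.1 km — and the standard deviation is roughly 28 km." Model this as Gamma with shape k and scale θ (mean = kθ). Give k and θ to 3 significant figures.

For Gamma(k, scale θ): mean = kθ, variance = kθ², so CV = 1/√k.
CV = SD/mean = 28/25.1 = 1.116, hence k = 1/CV² = 0.804.
Then θ = mean/k = 25.1/0.804 = 31.2.

k ≈ 0.804, θ ≈ 31.2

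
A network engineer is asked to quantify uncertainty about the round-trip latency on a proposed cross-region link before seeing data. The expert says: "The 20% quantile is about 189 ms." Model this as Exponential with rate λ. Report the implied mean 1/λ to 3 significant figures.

mean ≈ 847 ms

P(T < 189.0) = 1 − e^(−λ·189.0) = 0.2, so λ = −ln(1−0.2)/189.0 = −ln(0.8)/189.0 = 0.00118.
Mean = 1/λ = 847 ms.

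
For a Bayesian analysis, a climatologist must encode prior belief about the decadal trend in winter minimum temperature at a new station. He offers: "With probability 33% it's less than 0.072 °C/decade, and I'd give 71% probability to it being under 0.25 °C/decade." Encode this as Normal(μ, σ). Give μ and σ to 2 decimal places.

For Normal(μ,σ), the p-quantile is μ + z_p·σ. Here z_{0.33} = -0.4399, z_{0.71} = 0.5534.
So 0.072 = μ − 0.4399σ and 0.25 = μ + 0.5534σ.
Subtracting: σ = (0.25 − 0.072)/(0.5534 − (-0.4399)) = 0.18.
Then μ = 0.072 − (-0.4399)·0.18 = 0.15.

μ = 0.15, σ = 0.18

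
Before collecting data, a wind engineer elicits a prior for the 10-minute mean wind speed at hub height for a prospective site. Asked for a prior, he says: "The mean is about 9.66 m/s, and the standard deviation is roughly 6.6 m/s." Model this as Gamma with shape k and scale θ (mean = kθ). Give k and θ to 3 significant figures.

k ≈ 2.14, θ ≈ 4.51

For Gamma(k, scale θ): mean = kθ, variance = kθ², so CV = 1/√k.
CV = SD/mean = 6.6/9.66 = 0.6832, hence k = 1/CV² = 2.14.
Then θ = mean/k = 9.66/2.14 = 4.51.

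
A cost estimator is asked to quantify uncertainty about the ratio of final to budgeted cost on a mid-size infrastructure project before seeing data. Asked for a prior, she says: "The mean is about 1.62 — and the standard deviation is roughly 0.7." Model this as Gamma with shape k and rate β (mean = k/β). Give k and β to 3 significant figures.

For Gamma(k, rate β): mean = k/β, variance = k/β², so CV = 1/√k.
CV = SD/mean = 0.7/1.62 = 0.4321, hence k = 1/CV² = 5.36.
Then β = k/mean = 5.36/1.62 = 3.31.

k ≈ 5.36, β ≈ 3.31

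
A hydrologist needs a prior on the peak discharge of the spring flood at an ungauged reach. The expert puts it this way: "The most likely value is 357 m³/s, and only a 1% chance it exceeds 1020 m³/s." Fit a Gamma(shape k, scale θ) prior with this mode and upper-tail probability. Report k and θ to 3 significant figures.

k ≈ 5.13, θ ≈ 86.4

Gamma(k,θ) with k>1 has mode (k−1)θ, so θ = 357/(k−1).
Need P(X < 1020) = 0.99 with θ tied to k this way. Start at k = 2, θ = 357: P(X<1020) ≈ 0.778.
Too low — raise k to concentrate. Iterating converges to k ≈ 5.13.
Then θ = 357/(5.13−1) ≈ 86.4.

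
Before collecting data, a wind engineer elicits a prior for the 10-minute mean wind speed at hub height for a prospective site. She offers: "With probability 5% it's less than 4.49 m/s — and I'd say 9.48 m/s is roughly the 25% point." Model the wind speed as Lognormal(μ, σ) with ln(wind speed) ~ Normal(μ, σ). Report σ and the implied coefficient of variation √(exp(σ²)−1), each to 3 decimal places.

If T ~ Lognormal(μ,σ) then ln T ~ Normal(μ,σ), so the p-quantile of ln T is μ + z_p·σ.
ln(4.49) = 1.502 and ln(9.48) = 2.249; z_{0.05} = -1.645, z_{0.25} = -0.6745.
σ = (2.249 − 1.502)/(-0.6745 − (-1.645)) = 0.770.
μ = 1.502 − (-1.645)·0.770 = 2.769.
CV = √(exp(σ²)−1) = √(exp(0.5931)−1) = 0.900.

σ ≈ 0.770, CV ≈ 0.900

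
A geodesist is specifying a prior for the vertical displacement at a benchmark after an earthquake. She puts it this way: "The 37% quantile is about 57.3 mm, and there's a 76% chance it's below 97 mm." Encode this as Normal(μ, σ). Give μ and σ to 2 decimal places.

For Normal(μ,σ), the p-quantile is μ + z_p·σ. Here z_{0.37} = -0.3319, z_{0.76} = 0.7063.
So 57.3 = μ − 0.3319σ and 97 = μ + 0.7063σ.
Subtracting: σ = (97 − 57.3)/(0.7063 − (-0.3319)) = 38.24.
Then μ = 57.3 − (-0.3319)·38.24 = 69.99.

μ = 69.99, σ = 38.24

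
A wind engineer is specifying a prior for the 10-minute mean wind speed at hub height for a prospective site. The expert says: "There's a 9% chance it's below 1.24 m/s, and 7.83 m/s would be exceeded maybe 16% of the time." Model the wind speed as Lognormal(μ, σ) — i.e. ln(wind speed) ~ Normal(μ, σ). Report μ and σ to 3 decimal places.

μ ≈ 1.273, σ ≈ 0.789

If T ~ Lognormal(μ,σ) then ln T ~ Normal(μ,σ), so the p-quantile of ln T is μ + z_p·σ.
ln(1.24) = 0.2151 and ln(7.83) = 2.058; z_{0.09} = -1.341, z_{0.84} = 0.9945.
σ = (2.058 − 0.2151)/(0.9945 − (-1.341)) = 0.789.
μ = 0.2151 − (-1.341)·0.789 = 1.273.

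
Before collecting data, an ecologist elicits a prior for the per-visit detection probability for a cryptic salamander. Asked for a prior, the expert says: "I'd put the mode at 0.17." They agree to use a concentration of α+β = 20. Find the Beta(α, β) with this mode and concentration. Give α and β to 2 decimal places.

α = 4.06, β = 15.94

For α,β > 1 the Beta mode is (α−1)/(α+β−2). With α+β = 20, the mode is (α−1)/18.
Set (α−1)/18 = 0.17 → α = 1 + 0.17·18 = 4.06.
β = 20 − α = 15.94.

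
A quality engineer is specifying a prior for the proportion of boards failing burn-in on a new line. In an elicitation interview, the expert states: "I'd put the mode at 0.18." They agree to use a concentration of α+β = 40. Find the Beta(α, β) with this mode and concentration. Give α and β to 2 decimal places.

For α,β > 1 the Beta mode is (α−1)/(α+β−2). With α+β = 40, the mode is (α−1)/38.
Set (α−1)/38 = 0.18 → α = 1 + 0.18·38 = 7.84.
β = 40 − α = 32.16.

α = 7.84, β = 32.16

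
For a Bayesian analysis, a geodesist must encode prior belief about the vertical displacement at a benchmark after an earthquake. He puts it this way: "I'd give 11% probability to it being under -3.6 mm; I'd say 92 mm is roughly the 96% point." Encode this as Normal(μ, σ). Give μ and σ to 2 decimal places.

For Normal(μ,σ), the p-quantile is μ + z_p·σ. Here z_{0.11} = -1.227, z_{0.96} = 1.751.
So -3.6 = μ − 1.227σ and 92 = μ + 1.751σ.
Subtracting: σ = (92 − -3.6)/(1.751 − (-1.227)) = 32.11.
Then μ = -3.6 − (-1.227)·32.11 = 35.78.

μ = 35.78, σ = 32.11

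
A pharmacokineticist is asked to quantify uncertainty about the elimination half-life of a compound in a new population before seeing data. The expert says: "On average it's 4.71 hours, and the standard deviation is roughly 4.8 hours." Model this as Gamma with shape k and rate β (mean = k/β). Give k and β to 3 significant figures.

For Gamma(k, rate β): mean = k/β, variance = k/β², so CV = 1/√k.
CV = SD/mean = 4.8/4.71 = 1.019, hence k = 1/CV² = 0.963.
Then β = k/mean = 0.963/4.71 = 0.204.

k ≈ 0.963, β ≈ 0.204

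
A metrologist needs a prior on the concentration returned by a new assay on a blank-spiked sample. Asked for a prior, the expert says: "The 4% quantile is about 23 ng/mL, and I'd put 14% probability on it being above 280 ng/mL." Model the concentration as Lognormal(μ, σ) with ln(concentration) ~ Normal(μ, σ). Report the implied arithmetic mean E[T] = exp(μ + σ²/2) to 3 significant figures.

E[T] ≈ 159 ng/mL

If T ~ Lognormal(μ,σ) then ln T ~ Normal(μ,σ), so the p-quantile of ln T is μ + z_p·σ.
ln(23) = 3.135 and ln(280) = 5.635; z_{0.04} = -1.751, z_{0.86} = 1.08.
σ = (5.635 − 3.135)/(1.08 − (-1.751)) = 0.883.
μ = 3.135 − (-1.751)·0.883 = 4.681.
E[T] = exp(μ + σ²/2) = exp(4.681 + 0.3897) = 159 ng/mL.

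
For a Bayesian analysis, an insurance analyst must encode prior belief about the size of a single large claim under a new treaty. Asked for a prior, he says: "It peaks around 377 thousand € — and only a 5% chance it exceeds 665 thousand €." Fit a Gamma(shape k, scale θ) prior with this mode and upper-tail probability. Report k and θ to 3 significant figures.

Gamma(k,θ) with k>1 has mode (k−1)θ, so θ = 377/(k−1).
Need P(X < 665) = 0.95 with θ tied to k this way. Start at k = 2, θ = 377: P(X<665) ≈ 0.526.
Too low — raise k to concentrate. Iterating converges to k ≈ 9.66.
Then θ = 377/(9.66−1) ≈ 43.5.

k ≈ 9.66, θ ≈ 43.5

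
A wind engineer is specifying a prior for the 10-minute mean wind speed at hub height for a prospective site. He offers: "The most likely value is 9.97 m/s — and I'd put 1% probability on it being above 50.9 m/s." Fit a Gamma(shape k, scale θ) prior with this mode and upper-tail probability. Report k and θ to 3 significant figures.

k ≈ 2.47, θ ≈ 6.8

Gamma(k,θ) with k>1 has mode (k−1)θ, so θ = 9.97/(k−1).
Need P(X < 50.9) = 0.99 with θ tied to k this way. Start at k = 2, θ = 9.97: P(X<50.9) ≈ 0.963.
Too low — raise k to concentrate. Iterating converges to k ≈ 2.47.
Then θ = 9.97/(2.47−1) ≈ 6.8.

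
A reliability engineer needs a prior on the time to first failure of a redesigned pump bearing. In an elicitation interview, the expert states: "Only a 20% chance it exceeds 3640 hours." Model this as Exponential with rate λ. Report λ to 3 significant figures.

P(T > 3640.0) = e^(−λ·3640.0) = 0.2, so λ = −ln(0.2)/3640.0 = 0.000442.

λ ≈ 0.000442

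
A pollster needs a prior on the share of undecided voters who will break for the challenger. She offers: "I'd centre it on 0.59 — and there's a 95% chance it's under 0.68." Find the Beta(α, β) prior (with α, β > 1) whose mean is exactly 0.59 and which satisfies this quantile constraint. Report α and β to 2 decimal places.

α ≈ 45.77, β ≈ 31.80

With mean 0.59 fixed, write α = 0.59s, β = 0.41s where s = α+β.
Need P(θ < 0.68) = 0.95 under Beta(0.59s, 0.41s). Normal approximation: (q−m)/√(m(1−m)/s) ≈ z_{0.95} = 1.64, so s ≈ 0.59·0.41·(1.64)²/(0.68−0.59)² = 80.8.
At s = 80.8: P(θ<0.68) ≈ 0.953. Adjusting to match 0.95 gives s ≈ 77.57.
So α = 0.59·77.57 ≈ 45.77, β = 0.41·77.57 ≈ 31.80.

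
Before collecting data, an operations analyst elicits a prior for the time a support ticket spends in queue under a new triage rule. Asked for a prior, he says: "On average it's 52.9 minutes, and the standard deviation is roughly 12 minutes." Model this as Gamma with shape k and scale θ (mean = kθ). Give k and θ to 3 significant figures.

For Gamma(k, scale θ): mean = kθ, variance = kθ², so CV = 1/√k.
CV = SD/mean = 12/52.9 = 0.2268, hence k = 1/CV² = 19.4.
Then θ = mean/k = 52.9/19.4 = 2.72.

k ≈ 19.4, θ ≈ 2.72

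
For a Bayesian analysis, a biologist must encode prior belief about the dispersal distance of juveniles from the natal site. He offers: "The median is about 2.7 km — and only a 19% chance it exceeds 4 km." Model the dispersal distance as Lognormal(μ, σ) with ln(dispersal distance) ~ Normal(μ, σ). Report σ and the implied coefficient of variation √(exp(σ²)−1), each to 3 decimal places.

If T ~ Lognormal(μ,σ) then ln T ~ Normal(μ,σ), so the p-quantile of ln T is μ + z_p·σ.
ln(2.7) = 0.9933 and ln(4) = 1.386; z_{0.5} = 0, z_{0.81} = 0.8779.
σ = (1.386 − 0.9933)/(0.8779 − (0)) = 0.448.
μ = 0.9933 − (0)·0.448 = 0.993.
CV = √(exp(σ²)−1) = √(exp(0.2004)−1) = 0.471.

σ ≈ 0.448, CV ≈ 0.471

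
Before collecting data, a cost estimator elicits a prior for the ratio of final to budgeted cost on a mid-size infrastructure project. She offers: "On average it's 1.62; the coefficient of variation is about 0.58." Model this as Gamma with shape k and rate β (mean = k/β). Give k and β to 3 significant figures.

k ≈ 2.97, β ≈ 1.83

For Gamma(k, rate β): mean = k/β, variance = k/β², so CV = 1/√k.
CV = 0.58, hence k = 1/CV² = 2.97.
Then β = k/mean = 2.97/1.62 = 1.83.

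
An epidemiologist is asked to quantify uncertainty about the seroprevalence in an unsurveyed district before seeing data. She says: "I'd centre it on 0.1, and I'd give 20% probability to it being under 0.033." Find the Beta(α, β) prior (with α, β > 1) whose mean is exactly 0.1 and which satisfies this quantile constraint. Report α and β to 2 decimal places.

α ≈ 1.35, β ≈ 12.16

With mean 0.1 fixed, write α = 0.1s, β = 0.9s where s = α+β.
Need P(θ < 0.033) = 0.2 under Beta(0.1s, 0.9s). Normal approximation: (q−m)/√(m(1−m)/s) ≈ z_{0.2} = -0.842, so s ≈ 0.1·0.9·(-0.842)²/(0.033−0.1)² = 14.2.
At s = 14.2: P(θ<0.033) ≈ 0.190. Adjusting to match 0.2 gives s ≈ 13.51.
So α = 0.1·13.51 ≈ 1.35, β = 0.9·13.51 ≈ 12.16.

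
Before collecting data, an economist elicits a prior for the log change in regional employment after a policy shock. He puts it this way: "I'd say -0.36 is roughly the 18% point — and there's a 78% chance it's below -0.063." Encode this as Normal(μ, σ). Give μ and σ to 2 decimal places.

The p-quantile of Normal(μ,σ) is μ + z_p·σ, with z_{0.18} = -0.9154 and z_{0.78} = 0.7722.
Eliminate σ: μ = (z₂·x₁ − z₁·x₂)/(z₂ − z₁) = (0.7722·-0.36 − (-0.9154)·-0.063)/1.688 = -0.20.
Then σ = (x₂ − x₁)/(z₂ − z₁) = (-0.063 − -0.36)/1.688 = 0.18.

μ = -0.20, σ = 0.18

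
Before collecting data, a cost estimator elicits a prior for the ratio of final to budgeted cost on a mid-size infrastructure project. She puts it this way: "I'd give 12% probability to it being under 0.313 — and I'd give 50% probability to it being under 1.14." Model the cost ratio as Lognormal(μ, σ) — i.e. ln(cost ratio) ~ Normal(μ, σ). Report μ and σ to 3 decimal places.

μ ≈ 0.131, σ ≈ 1.100

If T ~ Lognormal(μ,σ) then ln T ~ Normal(μ,σ), so the p-quantile of ln T is μ + z_p·σ.
ln(0.313) = -1.162 and ln(1.14) = 0.131; z_{0.12} = -1.175, z_{0.5} = 0.
σ = (0.131 − -1.162)/(0 − (-1.175)) = 1.100.
μ = -1.162 − (-1.175)·1.100 = 0.131.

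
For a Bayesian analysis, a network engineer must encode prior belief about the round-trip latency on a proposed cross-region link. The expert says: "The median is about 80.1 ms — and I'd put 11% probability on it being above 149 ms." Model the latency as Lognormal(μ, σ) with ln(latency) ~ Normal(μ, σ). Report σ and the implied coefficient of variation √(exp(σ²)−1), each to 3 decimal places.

σ ≈ 0.506, CV ≈ 0.540

If T ~ Lognormal(μ,σ) then ln T ~ Normal(μ,σ), so the p-quantile of ln T is μ + z_p·σ.
ln(80.1) = 4.383 and ln(149) = 5.004; z_{0.5} = 0, z_{0.89} = 1.227.
σ = (5.004 − 4.383)/(1.227 − (0)) = 0.506.
μ = 4.383 − (0)·0.506 = 4.383.
CV = √(exp(σ²)−1) = √(exp(0.2561)−1) = 0.540.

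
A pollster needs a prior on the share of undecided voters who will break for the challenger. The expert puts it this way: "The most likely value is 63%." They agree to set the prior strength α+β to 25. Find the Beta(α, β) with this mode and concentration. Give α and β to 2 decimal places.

α = 15.49, β = 9.51

For α,β > 1 the Beta mode is (α−1)/(α+β−2). With α+β = 25, the mode is (α−1)/23.
Set (α−1)/23 = 0.63 → α = 1 + 0.63·23 = 15.49.
β = 25 − α = 9.51.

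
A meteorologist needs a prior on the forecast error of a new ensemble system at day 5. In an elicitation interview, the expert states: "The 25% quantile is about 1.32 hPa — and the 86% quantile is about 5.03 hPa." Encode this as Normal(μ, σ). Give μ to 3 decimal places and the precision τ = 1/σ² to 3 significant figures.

For Normal(μ,σ), the p-quantile is μ + z_p·σ. Here z_{0.25} = -0.6745, z_{0.86} = 1.08.
So 1.32 = μ − 0.6745σ and 5.03 = μ + 1.08σ.
Subtracting: σ = (5.03 − 1.32)/(1.08 − (-0.6745)) = 2.114.
Then μ = 1.32 − (-0.6745)·2.114 = 2.746.
Precision τ = 1/σ² = 1/2.114² = 0.224.

μ = 2.746, τ = 0.224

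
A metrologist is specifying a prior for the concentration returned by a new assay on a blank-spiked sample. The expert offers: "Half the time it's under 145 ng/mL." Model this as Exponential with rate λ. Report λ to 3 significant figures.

Exponential median = ln 2 / λ, so λ = ln 2 / 145.0 = 0.00478.

λ ≈ 0.00478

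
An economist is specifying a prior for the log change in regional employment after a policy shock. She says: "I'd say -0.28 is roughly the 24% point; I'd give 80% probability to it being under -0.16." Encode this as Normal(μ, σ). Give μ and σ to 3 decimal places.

For Normal(μ,σ), the p-quantile is μ + z_p·σ. Here z_{0.24} = -0.7063, z_{0.8} = 0.8416.
So -0.28 = μ − 0.7063σ and -0.16 = μ + 0.8416σ.
Subtracting: σ = (-0.16 − -0.28)/(0.8416 − (-0.7063)) = 0.078.
Then μ = -0.28 − (-0.7063)·0.078 = -0.225.

μ = -0.225, σ = 0.078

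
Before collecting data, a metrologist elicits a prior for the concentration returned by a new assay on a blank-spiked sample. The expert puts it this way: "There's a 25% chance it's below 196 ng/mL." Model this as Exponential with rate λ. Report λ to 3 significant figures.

λ ≈ 0.00147

P(T < 196.0) = 1 − e^(−λ·196.0) = 0.25, so λ = −ln(1−0.25)/196.0 = −ln(0.75)/196.0 = 0.00147.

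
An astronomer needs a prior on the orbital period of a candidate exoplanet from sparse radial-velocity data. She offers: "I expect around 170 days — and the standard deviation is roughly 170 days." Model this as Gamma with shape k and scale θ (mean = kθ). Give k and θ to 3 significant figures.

For Gamma(k, scale θ): mean = kθ, variance = kθ², so CV = 1/√k.
CV = SD/mean = 170/170 = 1, hence k = 1/CV² = 1.
Then θ = mean/k = 170/1 = 170.

k ≈ 1, θ ≈ 170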